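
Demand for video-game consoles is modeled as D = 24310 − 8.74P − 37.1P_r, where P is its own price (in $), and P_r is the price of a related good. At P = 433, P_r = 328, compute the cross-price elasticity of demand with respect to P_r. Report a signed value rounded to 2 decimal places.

-1.46

At the given values, D = 24310 − 8.74(433) − 37.1(328) = 8356.78.
∂D/∂P_r = -37.1.
E = (-37.1) × (328/8356.78) = -1.4561…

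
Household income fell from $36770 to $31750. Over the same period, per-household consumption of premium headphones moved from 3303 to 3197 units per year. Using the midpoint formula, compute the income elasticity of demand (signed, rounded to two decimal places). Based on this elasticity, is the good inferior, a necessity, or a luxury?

0.22; necessity

%ΔQ = (3197 − 3303)/[( 3303 + 3197)/2] = -106/3250 = -0.032615…
%ΔIncome = (31750 − 36770)/[( 36770 + 31750)/2] = -5020/34260 = -0.146526…
E_income = (-106/3250) / (-5020/34260) = 0.2225…
0 < E_income < 1 ⇒ normal good, necessity.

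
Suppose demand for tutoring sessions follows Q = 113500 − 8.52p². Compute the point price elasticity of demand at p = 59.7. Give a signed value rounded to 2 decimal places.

-0.73

dQ/dp = −2·8.52·p = -1017.288. At p = 59.7, Q = 83133.9532.
Ed = (dQ/dp)·(p/Q) = (-1017.288) × (59.7/83133.9532) = -0.7305…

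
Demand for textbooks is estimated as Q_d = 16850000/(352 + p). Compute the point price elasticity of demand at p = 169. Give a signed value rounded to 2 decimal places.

dQ_d/dp = −16850000/(352 + p)² = -62.0761. At p = 169, Q_d = 32341.7.
Ed = (dQ_d/dp)·(p/Q_d) = (-62.0761) × (169/32341.7) = -0.3243…

-0.32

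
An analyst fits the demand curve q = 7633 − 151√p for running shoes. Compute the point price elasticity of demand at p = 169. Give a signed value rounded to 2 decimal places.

dq/dp = −151/(2√p) = -5.80769. At p = 169, q = 5670.
Ed = (dq/dp)·(p/q) = (-5.80769) × (169/5670) = -0.1731…

-0.17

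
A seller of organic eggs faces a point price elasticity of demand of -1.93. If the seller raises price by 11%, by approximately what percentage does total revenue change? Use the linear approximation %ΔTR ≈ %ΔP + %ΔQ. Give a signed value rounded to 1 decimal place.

%ΔQ ≈ Ed × %ΔP = (-1.93) × (+11%) = -21.2300%
%ΔTR ≈ %ΔP + %ΔQ = (+11%) + (-21.2300%) = -10.2300%

-10.2%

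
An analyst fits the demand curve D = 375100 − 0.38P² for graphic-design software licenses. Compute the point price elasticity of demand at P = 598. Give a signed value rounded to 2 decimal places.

dD/dP = −2·0.38·P = -454.48. At P = 598, D = 239210.48.
Ed = (dD/dP)·(P/D) = (-454.48) × (598/239210.48) = -1.1361…

-1.14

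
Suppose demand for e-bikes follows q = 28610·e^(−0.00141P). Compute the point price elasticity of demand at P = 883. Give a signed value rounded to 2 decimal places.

-1.25

dq/dP = −0.00141·q = -11.6152. At P = 883, q = 8237.74.
Ed = (dq/dP)·(P/q) = (-11.6152) × (883/8237.74) = -1.2450…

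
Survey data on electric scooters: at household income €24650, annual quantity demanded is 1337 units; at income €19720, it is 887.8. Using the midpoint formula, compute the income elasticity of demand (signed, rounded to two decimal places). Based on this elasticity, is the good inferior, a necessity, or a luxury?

1.82; luxury

%ΔQ = (887.8 − 1337)/[( 1337 + 887.8)/2] = -449.2/1112.4 = -0.403811…
%ΔIncome = (19720 − 24650)/[( 24650 + 19720)/2] = -4930/22185 = -0.222222…
E_income = (-449.2/1112.4) / (-4930/22185) = 1.8171…
E_income > 1 ⇒ normal good, luxury.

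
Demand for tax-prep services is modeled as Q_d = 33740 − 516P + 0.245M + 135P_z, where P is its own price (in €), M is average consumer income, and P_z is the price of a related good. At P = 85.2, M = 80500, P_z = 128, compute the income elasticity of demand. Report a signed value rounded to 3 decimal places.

At the given values, Q_d = 33740 − 516(85.2) + 0.245(80500) + 135(128) = 26779.3.
∂Q_d/∂M = 0.245.
E = (0.245) × (80500/26779.3) = 0.73648…

0.736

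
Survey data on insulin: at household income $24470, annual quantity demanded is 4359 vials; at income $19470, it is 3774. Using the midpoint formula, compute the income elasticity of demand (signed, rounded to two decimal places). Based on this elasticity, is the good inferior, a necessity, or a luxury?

0.63; necessity

%ΔQ = (3774 − 4359)/[( 4359 + 3774)/2] = -585/4066.5 = -0.143858…
%ΔIncome = (19470 − 24470)/[( 24470 + 19470)/2] = -5000/21970 = -0.227583…
E_income = (-585/4066.5) / (-5000/21970) = 0.6321…
0 < E_income < 1 ⇒ normal good, necessity.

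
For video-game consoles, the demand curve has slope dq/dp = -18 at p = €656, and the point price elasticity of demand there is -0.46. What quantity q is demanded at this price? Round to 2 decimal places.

Ed = (dq/dp)·(p/q) ⇒ q = (dq/dp)·p/Ed = (-18)·656/(-0.46) = 25669.5652…

25669.57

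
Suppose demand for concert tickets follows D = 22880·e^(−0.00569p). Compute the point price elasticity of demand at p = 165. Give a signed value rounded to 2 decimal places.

dD/dp = −0.00569·D = -50.9133. At p = 165, D = 8947.85.
Ed = (dD/dp)·(p/D) = (-50.9133) × (165/8947.85) = -0.9388…

-0.94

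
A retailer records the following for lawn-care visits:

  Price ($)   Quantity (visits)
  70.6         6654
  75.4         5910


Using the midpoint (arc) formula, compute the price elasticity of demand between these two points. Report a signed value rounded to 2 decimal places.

-1.80

%ΔQ = (5910 − 6654) / [(6654 + 5910)/2] = -744/6282 = -0.118433…
%ΔP = (75.4 − 70.6) / [(70.6 + 75.4)/2] = 4.8/73 = 0.065753…
Arc Ed = %ΔQ / %ΔP = (-744/6282) / (4.8/73) = -1.8011…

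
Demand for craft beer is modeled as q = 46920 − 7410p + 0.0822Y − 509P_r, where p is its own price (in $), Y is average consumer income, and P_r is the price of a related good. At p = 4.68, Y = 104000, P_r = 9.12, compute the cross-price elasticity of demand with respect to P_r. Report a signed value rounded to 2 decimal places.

-0.29

At the given values, q = 46920 − 7410(4.68) + 0.0822(104000) − 509(9.12) = 16147.92.
∂q/∂P_r = -509.
E = (-509) × (9.12/16147.92) = -0.2874…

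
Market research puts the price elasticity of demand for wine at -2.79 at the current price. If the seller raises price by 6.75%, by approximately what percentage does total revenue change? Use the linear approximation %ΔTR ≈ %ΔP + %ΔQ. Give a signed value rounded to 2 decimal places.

%ΔQ ≈ Ed × %ΔP = (-2.79) × (+6.75%) = -18.8325%
%ΔTR ≈ %ΔP + %ΔQ = (+6.75%) + (-18.8325%) = -12.0825%

-12.08%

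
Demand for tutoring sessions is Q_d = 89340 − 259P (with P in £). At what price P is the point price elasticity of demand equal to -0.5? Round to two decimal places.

Ed = −259P/(89340 − 259P). Set this equal to -0.5:
259P = 0.5·(89340 − 259P) ⇒ 259P(1 + 0.5) = 0.5·89340
P = 0.5·89340 / (259·1.5) = 114.9806…

114.98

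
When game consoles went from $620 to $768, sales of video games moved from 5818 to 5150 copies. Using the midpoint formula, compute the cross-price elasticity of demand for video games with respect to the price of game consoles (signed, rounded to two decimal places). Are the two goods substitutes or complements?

-0.57; complements

%ΔQ_{video games} = (5150 − 5818)/avg = -668/5484 = -0.121808…
%ΔP_{game consoles} = (768 − 620)/avg = 148/694 = 0.213256…
E_cross = (-668/5484) / (148/694) = -0.5711…
E_cross < 0 ⇒ the goods are complements.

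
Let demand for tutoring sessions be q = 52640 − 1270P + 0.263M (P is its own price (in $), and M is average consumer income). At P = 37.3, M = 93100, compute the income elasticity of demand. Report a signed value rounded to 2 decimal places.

0.82

At the given values, q = 52640 − 1270(37.3) + 0.263(93100) = 29754.3.
∂q/∂M = 0.263.
E = (0.263) × (93100/29754.3) = 0.8229…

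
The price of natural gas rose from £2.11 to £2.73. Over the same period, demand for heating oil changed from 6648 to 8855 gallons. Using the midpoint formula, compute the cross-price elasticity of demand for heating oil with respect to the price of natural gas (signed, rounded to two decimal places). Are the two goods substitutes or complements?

%ΔQ_{heating oil} = (8855 − 6648)/avg = 2207/7751.5 = 0.284719…
%ΔP_{natural gas} = (2.73 − 2.11)/avg = 0.62/2.42 = 0.256198…
E_cross = (2207/7751.5) / (0.62/2.42) = 1.1113…
E_cross > 0 ⇒ the goods are substitutes.

1.11; substitutes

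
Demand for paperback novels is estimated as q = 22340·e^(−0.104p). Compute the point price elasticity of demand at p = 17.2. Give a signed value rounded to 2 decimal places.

dq/dp = −0.104·q = -388.374. At p = 17.2, q = 3734.37.
Ed = (dq/dp)·(p/q) = (-388.374) × (17.2/3734.37) = -1.7888

-1.79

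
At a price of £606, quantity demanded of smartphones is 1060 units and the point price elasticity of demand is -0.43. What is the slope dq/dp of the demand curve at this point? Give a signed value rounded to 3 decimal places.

-0.752

Ed = (dq/dp)·(p/q) ⇒ dq/dp = Ed·q/p = (-0.43)·1060/606 = -0.75214…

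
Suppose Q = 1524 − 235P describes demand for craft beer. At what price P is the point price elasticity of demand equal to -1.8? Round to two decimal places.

4.17

Ed = −235P/(1524 − 235P). Set this equal to -1.8:
235P = 1.8·(1524 − 235P) ⇒ 235P(1 + 1.8) = 1.8·1524
P = 1.8·1524 / (235·2.8) = 4.1689…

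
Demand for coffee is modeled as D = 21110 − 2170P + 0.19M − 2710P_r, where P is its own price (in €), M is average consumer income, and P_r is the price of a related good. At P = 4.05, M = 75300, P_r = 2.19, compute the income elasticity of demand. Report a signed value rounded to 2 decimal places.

At the given values, D = 21110 − 2170(4.05) + 0.19(75300) − 2710(2.19) = 20693.6.
∂D/∂M = 0.19.
E = (0.19) × (75300/20693.6) = 0.6913…

0.69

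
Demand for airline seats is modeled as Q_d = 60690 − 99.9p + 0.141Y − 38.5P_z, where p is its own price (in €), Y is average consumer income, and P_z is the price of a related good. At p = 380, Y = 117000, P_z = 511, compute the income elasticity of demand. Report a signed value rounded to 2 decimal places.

0.84

At the given values, Q_d = 60690 − 99.9(380) + 0.141(117000) − 38.5(511) = 19551.5.
∂Q_d/∂Y = 0.141.
E = (0.141) × (117000/19551.5) = 0.8437…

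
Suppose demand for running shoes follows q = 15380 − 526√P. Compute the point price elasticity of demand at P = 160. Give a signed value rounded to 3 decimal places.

dq/dP = −526/(2√P) = -20.792. At P = 160, q = 8726.57.
Ed = (dq/dP)·(P/q) = (-20.792) × (160/8726.57) = -0.38121…

-0.381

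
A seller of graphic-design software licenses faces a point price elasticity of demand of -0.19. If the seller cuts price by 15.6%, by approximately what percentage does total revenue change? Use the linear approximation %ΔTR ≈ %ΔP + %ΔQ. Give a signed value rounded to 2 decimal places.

-12.64%

%ΔQ ≈ Ed × %ΔP = (-0.19) × (-15.6%) = +2.9640%
%ΔTR ≈ %ΔP + %ΔQ = (-15.6%) + (+2.9640%) = -12.6360%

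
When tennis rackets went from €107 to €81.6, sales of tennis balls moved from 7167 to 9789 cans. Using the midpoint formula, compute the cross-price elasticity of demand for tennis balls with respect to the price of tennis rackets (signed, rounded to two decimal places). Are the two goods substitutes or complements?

%ΔQ_{tennis balls} = (9789 − 7167)/avg = 2622/8478 = 0.309271…
%ΔP_{tennis rackets} = (81.6 − 107)/avg = -25.4/94.3 = -0.269353…
E_cross = (2622/8478) / (-25.4/94.3) = -1.1481…
E_cross < 0 ⇒ the goods are complements.

-1.15; complements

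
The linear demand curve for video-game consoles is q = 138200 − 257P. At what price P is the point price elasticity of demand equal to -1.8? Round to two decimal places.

345.69

Ed = −257P/(138200 − 257P). Set this equal to -1.8:
257P = 1.8·(138200 − 257P) ⇒ 257P(1 + 1.8) = 1.8·138200
P = 1.8·138200 / (257·2.8) = 345.6920…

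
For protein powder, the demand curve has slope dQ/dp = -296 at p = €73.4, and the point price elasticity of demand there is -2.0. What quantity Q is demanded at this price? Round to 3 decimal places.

10863.200

Ed = (dQ/dp)·(p/Q) ⇒ Q = (dQ/dp)·p/Ed = (-296)·73.4/(-2.0) = 10863.2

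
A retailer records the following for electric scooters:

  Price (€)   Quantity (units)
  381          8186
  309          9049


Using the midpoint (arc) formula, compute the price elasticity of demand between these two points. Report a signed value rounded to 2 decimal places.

%ΔQ = (9049 − 8186) / [(8186 + 9049)/2] = 863/8617.5 = 0.100145…
%ΔP = (309 − 381) / [(381 + 309)/2] = -72/345 = -0.208695…
Arc Ed = %ΔQ / %ΔP = (863/8617.5) / (-72/345) = -0.4798…

-0.48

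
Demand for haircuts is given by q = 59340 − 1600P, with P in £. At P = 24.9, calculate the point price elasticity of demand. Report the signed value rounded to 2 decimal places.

-2.04

dq/dP = −1600. At P = 24.9, q = 59340 − 1600(24.9) = 19500.
Ed = (dq/dP)·(P/q) = −1600 × (24.9/19500) = -2.0430…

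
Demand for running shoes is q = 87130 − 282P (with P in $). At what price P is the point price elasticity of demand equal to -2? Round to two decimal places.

205.98

Ed = −282P/(87130 − 282P). Set this equal to -2:
282P = 2·(87130 − 282P) ⇒ 282P(1 + 2) = 2·87130
P = 2·87130 / (282·3) = 205.9810…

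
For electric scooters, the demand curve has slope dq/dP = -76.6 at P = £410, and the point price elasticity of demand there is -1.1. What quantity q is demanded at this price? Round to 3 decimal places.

Ed = (dq/dP)·(P/q) ⇒ q = (dq/dP)·P/Ed = (-76.6)·410/(-1.1) = 28550.90909…

28550.909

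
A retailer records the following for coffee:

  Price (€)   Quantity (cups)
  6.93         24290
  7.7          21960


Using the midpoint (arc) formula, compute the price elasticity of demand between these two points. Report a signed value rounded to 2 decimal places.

%ΔQ = (21960 − 24290) / [(24290 + 21960)/2] = -2330/23125 = -0.100756…
%ΔP = (7.7 − 6.93) / [(6.93 + 7.7)/2] = 0.77/7.315 = 0.105263…
Arc Ed = %ΔQ / %ΔP = (-2330/23125) / (0.77/7.315) = -0.9571…

-0.96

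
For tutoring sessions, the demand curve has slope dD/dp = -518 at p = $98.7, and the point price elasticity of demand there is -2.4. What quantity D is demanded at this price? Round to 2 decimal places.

21302.75

Ed = (dD/dp)·(p/D) ⇒ D = (dD/dp)·p/Ed = (-518)·98.7/(-2.4) = 21302.75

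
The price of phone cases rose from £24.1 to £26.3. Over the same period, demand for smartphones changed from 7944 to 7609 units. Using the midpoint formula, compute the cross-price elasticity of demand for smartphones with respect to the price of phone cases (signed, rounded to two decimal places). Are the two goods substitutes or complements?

%ΔQ_{smartphones} = (7609 − 7944)/avg = -335/7776.5 = -0.043078…
%ΔP_{phone cases} = (26.3 − 24.1)/avg = 2.2/25.2 = 0.087301…
E_cross = (-335/7776.5) / (2.2/25.2) = -0.4934…
E_cross < 0 ⇒ the goods are complements.

-0.49; complements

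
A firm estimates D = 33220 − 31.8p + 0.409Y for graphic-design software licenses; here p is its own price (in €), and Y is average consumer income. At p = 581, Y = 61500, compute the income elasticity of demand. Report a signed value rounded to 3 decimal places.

0.630

At the given values, D = 33220 − 31.8(581) + 0.409(61500) = 39897.7.
∂D/∂Y = 0.409.
E = (0.409) × (61500/39897.7) = 0.63044…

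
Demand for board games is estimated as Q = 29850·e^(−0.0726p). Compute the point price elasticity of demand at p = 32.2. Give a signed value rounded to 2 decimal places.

-2.34

dQ/dp = −0.0726·Q = -209.229. At p = 32.2, Q = 2881.94.
Ed = (dQ/dp)·(p/Q) = (-209.229) × (32.2/2881.94) = -2.3377…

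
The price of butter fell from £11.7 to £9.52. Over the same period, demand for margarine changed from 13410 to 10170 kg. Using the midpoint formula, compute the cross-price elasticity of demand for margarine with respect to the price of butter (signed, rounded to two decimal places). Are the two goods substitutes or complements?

1.34; substitutes

%ΔQ_{margarine} = (10170 − 13410)/avg = -3240/11790 = -0.274809…
%ΔP_{butter} = (9.52 − 11.7)/avg = -2.18/10.61 = -0.205466…
E_cross = (-3240/11790) / (-2.18/10.61) = 1.3374…
E_cross > 0 ⇒ the goods are substitutes.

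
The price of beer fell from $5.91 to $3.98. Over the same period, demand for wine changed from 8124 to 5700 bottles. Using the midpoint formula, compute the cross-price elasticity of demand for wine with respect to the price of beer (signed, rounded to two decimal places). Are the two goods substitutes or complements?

%ΔQ_{wine} = (5700 − 8124)/avg = -2424/6912 = -0.350694…
%ΔP_{beer} = (3.98 − 5.91)/avg = -1.93/4.945 = -0.390293…
E_cross = (-2424/6912) / (-1.93/4.945) = 0.8985…
E_cross > 0 ⇒ the goods are substitutes.

0.90; substitutes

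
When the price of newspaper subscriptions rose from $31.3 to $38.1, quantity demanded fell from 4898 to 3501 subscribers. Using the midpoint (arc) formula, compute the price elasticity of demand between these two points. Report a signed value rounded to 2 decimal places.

%ΔQ = (3501 − 4898) / [(4898 + 3501)/2] = -1397/4199.5 = -0.332658…
%ΔP = (38.1 − 31.3) / [(31.3 + 38.1)/2] = 6.8/34.7 = 0.195965…
Arc Ed = %ΔQ / %ΔP = (-1397/4199.5) / (6.8/34.7) = -1.6975…

-1.70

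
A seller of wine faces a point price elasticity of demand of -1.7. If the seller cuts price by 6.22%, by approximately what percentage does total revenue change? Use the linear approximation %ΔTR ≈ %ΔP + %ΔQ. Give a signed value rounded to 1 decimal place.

%ΔQ ≈ Ed × %ΔP = (-1.7) × (-6.22%) = +10.5740%
%ΔTR ≈ %ΔP + %ΔQ = (-6.22%) + (+10.5740%) = +4.3540%

+4.4%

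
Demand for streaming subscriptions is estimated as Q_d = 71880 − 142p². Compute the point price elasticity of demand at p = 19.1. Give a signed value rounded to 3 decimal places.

dQ_d/dp = −2·142·p = -5424.4. At p = 19.1, Q_d = 20076.98.
Ed = (dQ_d/dp)·(p/Q_d) = (-5424.4) × (19.1/20076.98) = -5.16043…

-5.160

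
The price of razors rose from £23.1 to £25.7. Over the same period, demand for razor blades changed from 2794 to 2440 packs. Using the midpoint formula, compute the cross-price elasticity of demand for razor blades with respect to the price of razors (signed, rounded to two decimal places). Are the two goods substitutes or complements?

-1.27; complements

%ΔQ_{razor blades} = (2440 − 2794)/avg = -354/2617 = -0.135269…
%ΔP_{razors} = (25.7 − 23.1)/avg = 2.6/24.4 = 0.106557…
E_cross = (-354/2617) / (2.6/24.4) = -1.2694…
E_cross < 0 ⇒ the goods are complements.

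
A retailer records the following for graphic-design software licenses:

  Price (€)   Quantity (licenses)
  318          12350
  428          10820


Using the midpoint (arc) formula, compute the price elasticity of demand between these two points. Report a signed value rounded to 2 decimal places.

-0.45

%ΔQ = (10820 − 12350) / [(12350 + 10820)/2] = -1530/11585 = -0.132067…
%ΔP = (428 − 318) / [(318 + 428)/2] = 110/373 = 0.294906…
Arc Ed = %ΔQ / %ΔP = (-1530/11585) / (110/373) = -0.4478…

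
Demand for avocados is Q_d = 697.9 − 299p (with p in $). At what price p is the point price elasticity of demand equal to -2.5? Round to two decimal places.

1.67

Ed = −299p/(697.9 − 299p). Set this equal to -2.5:
299p = 2.5·(697.9 − 299p) ⇒ 299p(1 + 2.5) = 2.5·697.9
p = 2.5·697.9 / (299·3.5) = 1.6672…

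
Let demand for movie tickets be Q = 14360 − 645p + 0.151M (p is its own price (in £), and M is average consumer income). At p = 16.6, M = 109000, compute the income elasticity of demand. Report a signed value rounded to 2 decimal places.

0.82

At the given values, Q = 14360 − 645(16.6) + 0.151(109000) = 20112.
∂Q/∂M = 0.151.
E = (0.151) × (109000/20112) = 0.8183…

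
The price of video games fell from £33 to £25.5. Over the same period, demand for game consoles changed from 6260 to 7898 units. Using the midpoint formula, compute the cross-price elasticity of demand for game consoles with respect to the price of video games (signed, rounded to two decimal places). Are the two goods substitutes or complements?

%ΔQ_{game consoles} = (7898 − 6260)/avg = 1638/7079 = 0.231388…
%ΔP_{video games} = (25.5 − 33)/avg = -7.5/29.25 = -0.256410…
E_cross = (1638/7079) / (-7.5/29.25) = -0.9024…
E_cross < 0 ⇒ the goods are complements.

-0.90; complements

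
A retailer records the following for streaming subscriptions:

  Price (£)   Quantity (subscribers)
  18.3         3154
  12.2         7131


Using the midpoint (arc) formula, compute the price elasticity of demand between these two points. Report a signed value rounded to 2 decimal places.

%ΔQ = (7131 − 3154) / [(3154 + 7131)/2] = 3977/5142.5 = 0.773359…
%ΔP = (12.2 − 18.3) / [(18.3 + 12.2)/2] = -6.1/15.25 = -0.4
Arc Ed = %ΔQ / %ΔP = (3977/5142.5) / (-6.1/15.25) = -1.9333…

-1.93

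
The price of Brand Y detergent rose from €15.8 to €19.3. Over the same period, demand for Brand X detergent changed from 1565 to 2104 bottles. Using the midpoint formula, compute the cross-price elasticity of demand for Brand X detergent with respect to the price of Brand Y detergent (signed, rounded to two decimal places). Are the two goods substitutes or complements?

%ΔQ_{Brand X detergent} = (2104 − 1565)/avg = 539/1834.5 = 0.293813…
%ΔP_{Brand Y detergent} = (19.3 − 15.8)/avg = 3.5/17.55 = 0.199430…
E_cross = (539/1834.5) / (3.5/17.55) = 1.4732…
E_cross > 0 ⇒ the goods are substitutes.

1.47; substitutes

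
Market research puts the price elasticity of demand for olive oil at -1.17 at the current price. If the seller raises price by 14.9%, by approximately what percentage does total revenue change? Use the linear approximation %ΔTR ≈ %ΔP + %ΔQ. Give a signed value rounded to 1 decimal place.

%ΔQ ≈ Ed × %ΔP = (-1.17) × (+14.9%) = -17.4330%
%ΔTR ≈ %ΔP + %ΔQ = (+14.9%) + (-17.4330%) = -2.5330%

-2.5%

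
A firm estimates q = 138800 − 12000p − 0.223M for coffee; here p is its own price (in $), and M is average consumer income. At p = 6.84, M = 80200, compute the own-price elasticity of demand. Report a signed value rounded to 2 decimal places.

At the given values, q = 138800 − 12000(6.84) − 0.223(80200) = 38835.4.
∂q/∂p = −12000.
E = (-12000) × (6.84/38835.4) = -2.1135…

-2.11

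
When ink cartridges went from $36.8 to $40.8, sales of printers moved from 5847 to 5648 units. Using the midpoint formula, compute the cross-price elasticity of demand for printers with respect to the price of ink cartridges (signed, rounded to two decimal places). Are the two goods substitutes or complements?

-0.34; complements

%ΔQ_{printers} = (5648 − 5847)/avg = -199/5747.5 = -0.034623…
%ΔP_{ink cartridges} = (40.8 − 36.8)/avg = 4/38.8 = 0.103092…
E_cross = (-199/5747.5) / (4/38.8) = -0.3358…
E_cross < 0 ⇒ the goods are complements.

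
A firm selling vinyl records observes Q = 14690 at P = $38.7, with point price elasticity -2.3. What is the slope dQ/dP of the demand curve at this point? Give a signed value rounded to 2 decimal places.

Ed = (dQ/dP)·(P/Q) ⇒ dQ/dP = Ed·Q/P = (-2.3)·14690/38.7 = -873.0490…

-873.05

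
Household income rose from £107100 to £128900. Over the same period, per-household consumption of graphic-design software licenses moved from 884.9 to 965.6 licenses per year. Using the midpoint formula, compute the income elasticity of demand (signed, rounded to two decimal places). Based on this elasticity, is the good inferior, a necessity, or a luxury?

0.47; necessity

%ΔQ = (965.6 − 884.9)/[( 884.9 + 965.6)/2] = 80.7/925.25 = 0.087219…
%ΔIncome = (128900 − 107100)/[( 107100 + 128900)/2] = 21800/118000 = 0.184745…
E_income = (80.7/925.25) / (21800/118000) = 0.4721…
0 < E_income < 1 ⇒ normal good, necessity.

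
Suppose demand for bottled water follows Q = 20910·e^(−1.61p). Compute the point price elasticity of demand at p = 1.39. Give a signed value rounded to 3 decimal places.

-2.238

dQ/dp = −1.61·Q = -3591.47. At p = 1.39, Q = 2230.73.
Ed = (dQ/dp)·(p/Q) = (-3591.47) × (1.39/2230.73) = -2.2379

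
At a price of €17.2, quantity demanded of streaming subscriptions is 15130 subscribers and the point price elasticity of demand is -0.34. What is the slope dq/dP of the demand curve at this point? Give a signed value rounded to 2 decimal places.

-299.08

Ed = (dq/dP)·(P/q) ⇒ dq/dP = Ed·q/P = (-0.34)·15130/17.2 = -299.0813…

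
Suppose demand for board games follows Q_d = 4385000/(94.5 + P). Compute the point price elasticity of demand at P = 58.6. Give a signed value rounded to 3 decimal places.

dQ_d/dP = −4385000/(94.5 + P)² = -187.076. At P = 58.6, Q_d = 28641.4.
Ed = (dQ_d/dP)·(P/Q_d) = (-187.076) × (58.6/28641.4) = -0.38275…

-0.383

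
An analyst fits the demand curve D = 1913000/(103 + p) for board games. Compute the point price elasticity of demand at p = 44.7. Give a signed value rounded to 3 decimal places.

dD/dp = −1913000/(103 + p)² = -87.6908. At p = 44.7, D = 12951.9.
Ed = (dD/dp)·(p/D) = (-87.6908) × (44.7/12951.9) = -0.30264…

-0.303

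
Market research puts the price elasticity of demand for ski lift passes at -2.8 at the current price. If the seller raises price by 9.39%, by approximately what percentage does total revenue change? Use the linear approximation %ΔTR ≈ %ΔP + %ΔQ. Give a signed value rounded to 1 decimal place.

-16.9%

%ΔQ ≈ Ed × %ΔP = (-2.8) × (+9.39%) = -26.2920%
%ΔTR ≈ %ΔP + %ΔQ = (+9.39%) + (-26.2920%) = -16.9020%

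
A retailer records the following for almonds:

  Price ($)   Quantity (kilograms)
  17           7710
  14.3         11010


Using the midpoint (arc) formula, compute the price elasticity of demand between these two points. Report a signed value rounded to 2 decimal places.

-2.04

%ΔQ = (11010 − 7710) / [(7710 + 11010)/2] = 3300/9360 = 0.352564…
%ΔP = (14.3 − 17) / [(17 + 14.3)/2] = -2.7/15.65 = -0.172523…
Arc Ed = %ΔQ / %ΔP = (3300/9360) / (-2.7/15.65) = -2.0435…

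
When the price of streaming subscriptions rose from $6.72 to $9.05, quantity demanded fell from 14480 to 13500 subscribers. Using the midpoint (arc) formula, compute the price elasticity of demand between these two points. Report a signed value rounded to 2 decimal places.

-0.24

%ΔQ = (13500 − 14480) / [(14480 + 13500)/2] = -980/13990 = -0.070050…
%ΔP = (9.05 − 6.72) / [(6.72 + 9.05)/2] = 2.33/7.885 = 0.295497…
Arc Ed = %ΔQ / %ΔP = (-980/13990) / (2.33/7.885) = -0.2370…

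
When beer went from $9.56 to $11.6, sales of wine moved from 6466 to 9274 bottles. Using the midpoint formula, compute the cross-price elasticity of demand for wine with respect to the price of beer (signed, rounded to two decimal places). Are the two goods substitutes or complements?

1.85; substitutes

%ΔQ_{wine} = (9274 − 6466)/avg = 2808/7870 = 0.356797…
%ΔP_{beer} = (11.6 − 9.56)/avg = 2.04/10.58 = 0.192816…
E_cross = (2808/7870) / (2.04/10.58) = 1.8504…
E_cross > 0 ⇒ the goods are substitutes.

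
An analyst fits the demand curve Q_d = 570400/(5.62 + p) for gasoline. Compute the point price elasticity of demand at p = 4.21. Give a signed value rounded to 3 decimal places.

-0.428

dQ_d/dp = −570400/(5.62 + p)² = -5903. At p = 4.21, Q_d = 58026.4.
Ed = (dQ_d/dp)·(p/Q_d) = (-5903) × (4.21/58026.4) = -0.42828…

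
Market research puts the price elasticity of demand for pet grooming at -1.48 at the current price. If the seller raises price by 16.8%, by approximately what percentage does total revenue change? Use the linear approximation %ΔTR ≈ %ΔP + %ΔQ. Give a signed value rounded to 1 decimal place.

-8.1%

%ΔQ ≈ Ed × %ΔP = (-1.48) × (+16.8%) = -24.8640%
%ΔTR ≈ %ΔP + %ΔQ = (+16.8%) + (-24.8640%) = -8.0640%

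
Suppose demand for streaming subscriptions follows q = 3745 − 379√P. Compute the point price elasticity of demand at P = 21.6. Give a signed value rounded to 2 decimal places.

dq/dP = −379/(2√P) = -40.7739. At P = 21.6, q = 1983.57.
Ed = (dq/dP)·(P/q) = (-40.7739) × (21.6/1983.57) = -0.4440…

-0.44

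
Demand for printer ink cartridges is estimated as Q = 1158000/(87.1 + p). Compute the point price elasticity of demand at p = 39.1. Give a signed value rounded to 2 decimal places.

dQ/dp = −1158000/(87.1 + p)² = -72.7093. At p = 39.1, Q = 9175.91.
Ed = (dQ/dp)·(p/Q) = (-72.7093) × (39.1/9175.91) = -0.3098…

-0.31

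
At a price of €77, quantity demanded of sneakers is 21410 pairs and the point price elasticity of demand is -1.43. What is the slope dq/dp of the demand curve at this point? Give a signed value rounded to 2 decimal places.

Ed = (dq/dp)·(p/q) ⇒ dq/dp = Ed·q/p = (-1.43)·21410/77 = -397.6142…

-397.61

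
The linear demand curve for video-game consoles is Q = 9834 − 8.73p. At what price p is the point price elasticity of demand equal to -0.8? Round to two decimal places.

Ed = −8.73p/(9834 − 8.73p). Set this equal to -0.8:
8.73p = 0.8·(9834 − 8.73p) ⇒ 8.73p(1 + 0.8) = 0.8·9834
p = 0.8·9834 / (8.73·1.8) = 500.6491…

500.65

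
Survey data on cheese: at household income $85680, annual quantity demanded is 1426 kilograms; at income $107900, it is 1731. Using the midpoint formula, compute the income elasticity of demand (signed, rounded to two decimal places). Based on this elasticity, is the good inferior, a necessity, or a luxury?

0.84; necessity

%ΔQ = (1731 − 1426)/[( 1426 + 1731)/2] = 305/1578.5 = 0.193221…
%ΔIncome = (107900 − 85680)/[( 85680 + 107900)/2] = 22220/96790 = 0.229569…
E_income = (305/1578.5) / (22220/96790) = 0.8416…
0 < E_income < 1 ⇒ normal good, necessity.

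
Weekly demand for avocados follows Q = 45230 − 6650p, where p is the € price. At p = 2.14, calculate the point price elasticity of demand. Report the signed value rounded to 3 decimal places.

-0.459

dQ/dp = −6650. At p = 2.14, Q = 45230 − 6650(2.14) = 30999.
Ed = (dQ/dp)·(p/Q) = −6650 × (2.14/30999) = -0.45907…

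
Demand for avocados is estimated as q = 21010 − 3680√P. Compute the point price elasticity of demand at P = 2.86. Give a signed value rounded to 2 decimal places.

dq/dP = −3680/(2√P) = -1088.01. At P = 2.86, q = 14786.6.
Ed = (dq/dP)·(P/q) = (-1088.01) × (2.86/14786.6) = -0.2104…

-0.21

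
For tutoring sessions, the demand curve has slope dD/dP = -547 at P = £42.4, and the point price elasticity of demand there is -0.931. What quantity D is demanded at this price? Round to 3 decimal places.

24911.708

Ed = (dD/dP)·(P/D) ⇒ D = (dD/dP)·P/Ed = (-547)·42.4/(-0.931) = 24911.70784…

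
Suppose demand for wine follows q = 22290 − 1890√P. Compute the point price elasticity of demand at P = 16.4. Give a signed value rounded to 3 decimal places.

-0.261

dq/dP = −1890/(2√P) = -233.351. At P = 16.4, q = 14636.1.
Ed = (dq/dP)·(P/q) = (-233.351) × (16.4/14636.1) = -0.26147…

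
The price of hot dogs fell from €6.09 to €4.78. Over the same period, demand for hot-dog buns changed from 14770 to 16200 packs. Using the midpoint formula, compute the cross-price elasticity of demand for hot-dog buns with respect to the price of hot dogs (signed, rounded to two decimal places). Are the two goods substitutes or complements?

%ΔQ_{hot-dog buns} = (16200 − 14770)/avg = 1430/15485 = 0.092347…
%ΔP_{hot dogs} = (4.78 − 6.09)/avg = -1.31/5.435 = -0.241030…
E_cross = (1430/15485) / (-1.31/5.435) = -0.3831…
E_cross < 0 ⇒ the goods are complements.

-0.38; complements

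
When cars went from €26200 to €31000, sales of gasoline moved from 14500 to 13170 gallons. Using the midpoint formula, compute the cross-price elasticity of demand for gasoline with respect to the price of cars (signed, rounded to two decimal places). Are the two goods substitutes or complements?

%ΔQ_{gasoline} = (13170 − 14500)/avg = -1330/13835 = -0.096132…
%ΔP_{cars} = (31000 − 26200)/avg = 4800/28600 = 0.167832…
E_cross = (-1330/13835) / (4800/28600) = -0.5727…
E_cross < 0 ⇒ the goods are complements.

-0.57; complements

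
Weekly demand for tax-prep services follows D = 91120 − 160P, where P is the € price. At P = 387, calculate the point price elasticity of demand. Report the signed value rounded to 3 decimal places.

dD/dP = −160. At P = 387, D = 91120 − 160(387) = 29200.
Ed = (dD/dP)·(P/D) = −160 × (387/29200) = -2.12054…

-2.121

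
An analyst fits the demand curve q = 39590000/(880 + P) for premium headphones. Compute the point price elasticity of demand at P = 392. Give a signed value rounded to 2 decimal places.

dq/dP = −39590000/(880 + P)² = -24.4687. At P = 392, q = 31124.2.
Ed = (dq/dP)·(P/q) = (-24.4687) × (392/31124.2) = -0.3081…

-0.31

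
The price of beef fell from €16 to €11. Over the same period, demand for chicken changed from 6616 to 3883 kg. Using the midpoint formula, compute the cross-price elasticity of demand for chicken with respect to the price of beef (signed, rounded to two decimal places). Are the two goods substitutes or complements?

%ΔQ_{chicken} = (3883 − 6616)/avg = -2733/5249.5 = -0.520621…
%ΔP_{beef} = (11 − 16)/avg = -5/13.5 = -0.370370…
E_cross = (-2733/5249.5) / (-5/13.5) = 1.4056…
E_cross > 0 ⇒ the goods are substitutes.

1.41; substitutes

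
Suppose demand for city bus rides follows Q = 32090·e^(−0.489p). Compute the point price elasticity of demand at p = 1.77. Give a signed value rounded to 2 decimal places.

-0.87

dQ/dp = −0.489·Q = -6603.64. At p = 1.77, Q = 13504.4.
Ed = (dQ/dp)·(p/Q) = (-6603.64) × (1.77/13504.4) = -0.8655…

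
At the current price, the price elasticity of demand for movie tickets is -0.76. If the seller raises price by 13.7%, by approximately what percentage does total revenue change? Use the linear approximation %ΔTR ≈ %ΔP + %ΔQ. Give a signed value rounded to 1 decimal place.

%ΔQ ≈ Ed × %ΔP = (-0.76) × (+13.7%) = -10.4120%
%ΔTR ≈ %ΔP + %ΔQ = (+13.7%) + (-10.4120%) = +3.2880%

+3.3%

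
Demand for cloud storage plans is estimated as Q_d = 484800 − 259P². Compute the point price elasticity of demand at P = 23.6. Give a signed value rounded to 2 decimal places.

-0.85

dQ_d/dP = −2·259·P = -12224.8. At P = 23.6, Q_d = 340547.36.
Ed = (dQ_d/dP)·(P/Q_d) = (-12224.8) × (23.6/340547.36) = -0.8471…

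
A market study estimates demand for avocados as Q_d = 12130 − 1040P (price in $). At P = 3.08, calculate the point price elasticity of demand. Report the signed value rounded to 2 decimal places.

dQ_d/dP = −1040. At P = 3.08, Q_d = 12130 − 1040(3.08) = 8926.8.
Ed = (dQ_d/dP)·(P/Q_d) = −1040 × (3.08/8926.8) = -0.3588…

-0.36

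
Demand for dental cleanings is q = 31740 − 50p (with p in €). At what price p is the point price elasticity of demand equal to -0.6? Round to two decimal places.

Ed = −50p/(31740 − 50p). Set this equal to -0.6:
50p = 0.6·(31740 − 50p) ⇒ 50p(1 + 0.6) = 0.6·31740
p = 0.6·31740 / (50·1.6) = 238.05

238.05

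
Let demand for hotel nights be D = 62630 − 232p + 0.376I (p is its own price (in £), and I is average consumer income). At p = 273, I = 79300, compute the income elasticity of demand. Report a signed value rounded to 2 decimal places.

1.02

At the given values, D = 62630 − 232(273) + 0.376(79300) = 29110.8.
∂D/∂I = 0.376.
E = (0.376) × (79300/29110.8) = 1.0242…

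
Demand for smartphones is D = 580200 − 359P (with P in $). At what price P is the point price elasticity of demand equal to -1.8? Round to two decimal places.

Ed = −359P/(580200 − 359P). Set this equal to -1.8:
359P = 1.8·(580200 − 359P) ⇒ 359P(1 + 1.8) = 1.8·580200
P = 1.8·580200 / (359·2.8) = 1038.9574…

1038.96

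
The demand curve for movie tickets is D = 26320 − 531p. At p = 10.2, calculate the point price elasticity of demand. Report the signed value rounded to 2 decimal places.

-0.26

dD/dp = −531. At p = 10.2, D = 26320 − 531(10.2) = 20903.8.
Ed = (dD/dp)·(p/D) = −531 × (10.2/20903.8) = -0.2591…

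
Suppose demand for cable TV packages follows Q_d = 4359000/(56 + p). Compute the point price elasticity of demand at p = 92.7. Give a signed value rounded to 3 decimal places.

dQ_d/dp = −4359000/(56 + p)² = -197.136. At p = 92.7, Q_d = 29314.1.
Ed = (dQ_d/dp)·(p/Q_d) = (-197.136) × (92.7/29314.1) = -0.62340…

-0.623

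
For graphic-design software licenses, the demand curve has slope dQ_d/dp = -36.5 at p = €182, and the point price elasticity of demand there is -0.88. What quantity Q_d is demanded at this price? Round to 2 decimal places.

Ed = (dQ_d/dp)·(p/Q_d) ⇒ Q_d = (dQ_d/dp)·p/Ed = (-36.5)·182/(-0.88) = 7548.8636…

7548.86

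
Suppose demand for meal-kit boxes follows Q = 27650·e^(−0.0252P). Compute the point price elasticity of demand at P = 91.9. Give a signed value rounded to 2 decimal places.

dQ/dP = −0.0252·Q = -68.7578. At P = 91.9, Q = 2728.48.
Ed = (dQ/dP)·(P/Q) = (-68.7578) × (91.9/2728.48) = -2.3158…

-2.32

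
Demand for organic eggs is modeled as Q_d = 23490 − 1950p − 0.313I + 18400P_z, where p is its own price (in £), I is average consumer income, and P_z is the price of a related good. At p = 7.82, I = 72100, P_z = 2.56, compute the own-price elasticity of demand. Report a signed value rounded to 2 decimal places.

At the given values, Q_d = 23490 − 1950(7.82) − 0.313(72100) + 18400(2.56) = 32777.7.
∂Q_d/∂p = −1950.
E = (-1950) × (7.82/32777.7) = -0.4652…

-0.47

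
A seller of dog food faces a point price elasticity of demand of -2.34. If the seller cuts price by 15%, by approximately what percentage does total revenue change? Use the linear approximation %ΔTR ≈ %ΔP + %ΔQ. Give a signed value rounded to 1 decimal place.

%ΔQ ≈ Ed × %ΔP = (-2.34) × (-15%) = +35.1000%
%ΔTR ≈ %ΔP + %ΔQ = (-15%) + (+35.1000%) = +20.1000%

+20.1%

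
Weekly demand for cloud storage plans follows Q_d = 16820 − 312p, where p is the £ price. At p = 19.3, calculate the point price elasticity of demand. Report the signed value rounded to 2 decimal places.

dQ_d/dp = −312. At p = 19.3, Q_d = 16820 − 312(19.3) = 10798.4.
Ed = (dQ_d/dp)·(p/Q_d) = −312 × (19.3/10798.4) = -0.5576…

-0.56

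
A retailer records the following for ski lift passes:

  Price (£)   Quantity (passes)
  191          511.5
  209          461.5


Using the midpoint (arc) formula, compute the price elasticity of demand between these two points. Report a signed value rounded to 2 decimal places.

%ΔQ = (461.5 − 511.5) / [(511.5 + 461.5)/2] = -50/486.5 = -0.102774…
%ΔP = (209 − 191) / [(191 + 209)/2] = 18/200 = 0.09
Arc Ed = %ΔQ / %ΔP = (-50/486.5) / (18/200) = -1.1419…

-1.14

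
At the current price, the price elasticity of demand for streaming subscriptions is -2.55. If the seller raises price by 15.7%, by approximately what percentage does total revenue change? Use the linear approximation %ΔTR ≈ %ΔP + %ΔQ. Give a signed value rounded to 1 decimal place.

%ΔQ ≈ Ed × %ΔP = (-2.55) × (+15.7%) = -40.0350%
%ΔTR ≈ %ΔP + %ΔQ = (+15.7%) + (-40.0350%) = -24.3350%

-24.3%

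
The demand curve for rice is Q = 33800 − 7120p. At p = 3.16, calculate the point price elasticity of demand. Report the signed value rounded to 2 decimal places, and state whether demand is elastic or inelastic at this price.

-1.99; elastic

dQ/dp = −7120. At p = 3.16, Q = 33800 − 7120(3.16) = 11300.8.
Ed = (dQ/dp)·(p/Q) = −7120 × (3.16/11300.8) = -1.9909…
|Ed| = 1.99 > 1, so demand is elastic.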